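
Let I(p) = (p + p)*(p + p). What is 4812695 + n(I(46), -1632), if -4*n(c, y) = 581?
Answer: 19250199/4 ≈ 4.8126e+6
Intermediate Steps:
I(p) = 4*p² (I(p) = (2*p)*(2*p) = 4*p²)
n(c, y) = -581/4 (n(c, y) = -¼*581 = -581/4)
4812695 + n(I(46), -1632) = 4812695 - 581/4 = 19250199/4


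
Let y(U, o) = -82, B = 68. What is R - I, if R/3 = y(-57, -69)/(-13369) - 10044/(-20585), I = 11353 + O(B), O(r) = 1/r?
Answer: -212428706678301/18713658820 ≈ -11352.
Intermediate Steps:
I = 772005/68 (I = 11353 + 1/68 = 772005/68 ≈ 11353.)
R = 407898618/275200865 (R = 3*(-82/(-13369) - 10044/(-20585)) = 3*(-82*(-1/13369) - 10044*(-1/20585)) = 3*(82/13369 + 10044/20585) = 3*(135966206/275200865) = 407898618/275200865 ≈ 1.4822)
R - I = 407898618/275200865 - 1*772005/68 = 407898618/275200865 - 772005/68 = -212428706678301/18713658820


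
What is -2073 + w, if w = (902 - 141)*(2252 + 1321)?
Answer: 2716980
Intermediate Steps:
w = 2719053 (w = 761*3573 = 2719053)
-2073 + w = -2073 + 2719053 = 2716980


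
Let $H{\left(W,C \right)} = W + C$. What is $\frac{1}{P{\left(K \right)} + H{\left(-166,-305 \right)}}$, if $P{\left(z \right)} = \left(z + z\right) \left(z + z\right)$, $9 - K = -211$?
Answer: $\frac{1}{193129} \approx 5.1779 \cdot 10^{-6}$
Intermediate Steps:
$K = 220$ ($K = 9 - -211 = 9 + 211 = 220$)
$H{\left(W,C \right)} = C + W$
$P{\left(z \right)} = 4 z^{2}$ ($P{\left(z \right)} = 2 z 2 z = 4 z^{2}$)
$\frac{1}{P{\left(K \right)} + H{\left(-166,-305 \right)}} = \frac{1}{4 \cdot 220^{2} - 471} = \frac{1}{4 \cdot 48400 - 471} = \frac{1}{193600 - 471} = \frac{1}{193129}$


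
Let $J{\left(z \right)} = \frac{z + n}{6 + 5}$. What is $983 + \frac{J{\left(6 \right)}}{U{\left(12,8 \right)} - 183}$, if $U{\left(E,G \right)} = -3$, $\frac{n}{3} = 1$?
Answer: $\frac{670403}{682} \approx 983.0$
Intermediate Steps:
$n = 3$ ($n = 3 \cdot 1 = 3$)
$J{\left(z \right)} = \frac{3}{11} + \frac{z}{11}$ ($J{\left(z \right)} = \frac{z + 3}{6 + 5} = \frac{3 + z}{11} = \left(3 + z\right) \frac{1}{11} = \frac{3}{11} + \frac{z}{11}$)
$983 + \frac{J{\left(6 \right)}}{U{\left(12,8 \right)} - 183} = 983 + \frac{\frac{3}{11} + \frac{1}{11} \cdot 6}{-3 - 183} = 983 + \frac{\frac{3}{11} + \frac{6}{11}}{-186} = 983 - \frac{3}{682} = \frac{670403}{682}$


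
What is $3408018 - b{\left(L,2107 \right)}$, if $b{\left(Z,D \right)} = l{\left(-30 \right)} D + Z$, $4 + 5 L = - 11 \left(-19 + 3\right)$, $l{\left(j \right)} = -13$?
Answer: $\frac{17176873}{5} \approx 3.4354 \cdot 10^{6}$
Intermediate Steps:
$L = \frac{172}{5}$ ($L = - \frac{4}{5} + \frac{\left(-11\right) \left(-19 + 3\right)}{5} = - \frac{4}{5} + \frac{\left(-11\right) \left(-16\right)}{5} = - \frac{4}{5} + \frac{1}{5} \cdot 176 = - \frac{4}{5} + \frac{176}{5} = \frac{172}{5} \approx 34.4$)
$b{\left(Z,D \right)} = Z - 13 D$ ($b{\left(Z,D \right)} = - 13 D + Z = Z - 13 D$)
$3408018 - b{\left(L,2107 \right)} = 3408018 - \left(\frac{172}{5} - 27391\right) = 3408018 - - \frac{136783}{5} = 3408018 + \frac{136783}{5} = \frac{17176873}{5}$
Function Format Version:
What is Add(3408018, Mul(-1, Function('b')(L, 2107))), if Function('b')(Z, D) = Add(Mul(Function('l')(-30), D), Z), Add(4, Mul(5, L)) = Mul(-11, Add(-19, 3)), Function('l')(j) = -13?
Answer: Rational(17176873, 5) ≈ 3.4354e+6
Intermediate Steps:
L = Rational(172, 5) (L = Add(Rational(-4, 5), Mul(Rational(1, 5), Mul(-11, Add(-19, 3)))) = Add(Rational(-4, 5), Mul(Rational(1, 5), Mul(-11, -16))) = Add(Rational(-4, 5), Mul(Rational(1, 5), 176)) = Add(Rational(-4, 5), Rational(176, 5)) = Rational(172, 5) ≈ 34.400)
Function('b')(Z, D) = Add(Z, Mul(-13, D)) (Function('b')(Z, D) = Add(Mul(-13, D), Z) = Add(Z, Mul(-13, D)))
Add(3408018, Mul(-1, Function('b')(L, 2107))) = Add(3408018, Mul(-1, Add(Rational(172, 5), Mul(-13, 2107)))) = Add(3408018, Mul(-1, Add(Rational(172, 5), -27391))) = Add(3408018, Mul(-1, Rational(-136783, 5))) = Add(3408018, Rational(136783, 5)) = Rational(17176873, 5)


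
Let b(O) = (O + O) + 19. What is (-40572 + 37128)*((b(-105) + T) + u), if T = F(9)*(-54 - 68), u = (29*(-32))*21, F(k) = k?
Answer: 71555988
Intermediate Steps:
b(O) = 19 + 2*O (b(O) = 2*O + 19 = 19 + 2*O)
u = -19488 (u = -928*21 = -19488)
T = -1098 (T = 9*(-54 - 68) = 9*(-122) = -1098)
(-40572 + 37128)*((b(-105) + T) + u) = (-40572 + 37128)*(((19 + 2*(-105)) - 1098) - 19488) = -3444*(((19 - 210) - 1098) - 19488) = -3444*((-191 - 1098) - 19488) = -3444*(-1289 - 19488) = -3444*(-20777) = 71555988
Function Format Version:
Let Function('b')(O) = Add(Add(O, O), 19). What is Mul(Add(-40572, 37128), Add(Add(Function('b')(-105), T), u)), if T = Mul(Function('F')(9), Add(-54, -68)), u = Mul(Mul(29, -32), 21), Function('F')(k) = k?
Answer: 71555988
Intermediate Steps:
Function('b')(O) = Add(19, Mul(2, O)) (Function('b')(O) = Add(Mul(2, O), 19) = Add(19, Mul(2, O)))
u = -19488 (u = Mul(-928, 21) = -19488)
T = -1098 (T = Mul(9, Add(-54, -68)) = Mul(9, -122) = -1098)
Mul(Add(-40572, 37128), Add(Add(Function('b')(-105), T), u)) = Mul(Add(-40572, 37128), Add(Add(Add(19, Mul(2, -105)), -1098), -19488)) = Mul(-3444, Add(Add(Add(19, -210), -1098), -19488)) = Mul(-3444, Add(Add(-191, -1098), -19488)) = Mul(-3444, Add(-1289, -19488)) = Mul(-3444, -20777) = 71555988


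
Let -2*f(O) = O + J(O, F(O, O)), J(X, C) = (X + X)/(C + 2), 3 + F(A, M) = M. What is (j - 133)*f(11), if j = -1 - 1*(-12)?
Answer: 4026/5 ≈ 805.20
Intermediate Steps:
F(A, M) = -3 + M
J(X, C) = 2*X/(2 + C) (J(X, C) = (2*X)/(2 + C) = 2*X/(2 + C))
j = 11 (j = -1 + 12 = 11)
f(O) = -O/2 - O/(-1 + O) (f(O) = -(O + 2*O/(2 + (-3 + O)))/2 = -(O + 2*O/(-1 + O))/2 = -O/2 - O/(-1 + O))
(j - 133)*f(11) = (11 - 133)*((1/2)*11*(-1 - 1*11)/(-1 + 11)) = -61*11*(-1 - 11)/10 = -61*11*(-12)/10 = -122*(-33/5) = 4026/5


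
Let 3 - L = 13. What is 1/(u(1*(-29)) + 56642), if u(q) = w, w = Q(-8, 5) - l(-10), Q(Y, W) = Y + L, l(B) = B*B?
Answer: 1/56524 ≈ 1.7692e-5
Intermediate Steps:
L = -10 (L = 3 - 1*13 = 3 - 13 = -10)
l(B) = B²
Q(Y, W) = -10 + Y (Q(Y, W) = Y - 10 = -10 + Y)
w = -118 (w = (-10 - 8) - 1*(-10)² = -18 - 1*100 = -18 - 100 = -118)
u(q) = -118
1/(u(1*(-29)) + 56642) = 1/(-118 + 56642) = 1/56524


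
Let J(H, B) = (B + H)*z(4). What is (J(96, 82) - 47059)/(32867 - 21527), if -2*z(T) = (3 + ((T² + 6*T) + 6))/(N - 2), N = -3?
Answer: -38489/9450 ≈ -4.0729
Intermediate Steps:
z(T) = 9/10 + T²/10 + 3*T/5 (z(T) = -(3 + ((T² + 6*T) + 6))/(2*(-3 - 2)) = -(3 + (6 + T² + 6*T))/(2*(-5)) = -(9 + T² + 6*T)*(-1)/(2*5) = -(-9/5 - 6*T/5 - T²/5)/2 = 9/10 + T²/10 + 3*T/5)
J(H, B) = 49*B/10 + 49*H/10 (J(H, B) = (B + H)*(9/10 + (⅒)*4² + (⅗)*4) = (B + H)*(9/10 + (⅒)*16 + 12/5) = (B + H)*(9/10 + 8/5 + 12/5) = (B + H)*(49/10) = 49*B/10 + 49*H/10)
(J(96, 82) - 47059)/(32867 - 21527) = (((49/10)*82 + (49/10)*96) - 47059)/(32867 - 21527) = ((2009/5 + 2352/5) - 47059)/11340 = (4361/5 - 47059)*(1/11340) = -230934/5*1/11340 = -38489/9450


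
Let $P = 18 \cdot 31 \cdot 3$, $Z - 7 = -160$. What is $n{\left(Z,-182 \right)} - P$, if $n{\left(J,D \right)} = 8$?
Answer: $-1666$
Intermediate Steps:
$Z = -153$ ($Z = 7 - 160 = -153$)
$P = 1674$ ($P = 558 \cdot 3 = 1674$)
$n{\left(Z,-182 \right)} - P = 8 - 1674 = -1666$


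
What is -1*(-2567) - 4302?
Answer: -1735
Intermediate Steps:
-1*(-2567) - 4302 = 2567 - 4302 = -1735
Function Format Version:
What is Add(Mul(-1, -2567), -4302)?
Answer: -1735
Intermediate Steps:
Add(Mul(-1, -2567), -4302) = Add(2567, -4302) = -1735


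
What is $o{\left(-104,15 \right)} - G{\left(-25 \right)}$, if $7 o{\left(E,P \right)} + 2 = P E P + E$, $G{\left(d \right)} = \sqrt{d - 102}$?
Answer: $-3358 - i \sqrt{127} \approx -3358.0 - 11.269 i$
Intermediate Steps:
$G{\left(d \right)} = \sqrt{-102 + d}$
$o{\left(E,P \right)} = - \frac{2}{7} + \frac{E}{7} + \frac{E P^{2}}{7}$ ($o{\left(E,P \right)} = - \frac{2}{7} + \frac{P E P + E}{7} = - \frac{2}{7} + \frac{E P P + E}{7} = - \frac{2}{7} + \frac{E P^{2} + E}{7} = - \frac{2}{7} + \frac{E + E P^{2}}{7} = - \frac{2}{7} + \left(\frac{E}{7} + \frac{E P^{2}}{7}\right) = - \frac{2}{7} + \frac{E}{7} + \frac{E P^{2}}{7}$)
$o{\left(-104,15 \right)} - G{\left(-25 \right)} = \left(- \frac{2}{7} + \frac{1}{7} \left(-104\right) + \frac{1}{7} \left(-104\right) 15^{2}\right) - \sqrt{-102 - 25} = \left(- \frac{2}{7} - \frac{104}{7} + \frac{1}{7} \left(-104\right) 225\right) - \sqrt{-127} = \left(- \frac{2}{7} - \frac{104}{7} - \frac{23400}{7}\right) - i \sqrt{127} = -3358 - i \sqrt{127}$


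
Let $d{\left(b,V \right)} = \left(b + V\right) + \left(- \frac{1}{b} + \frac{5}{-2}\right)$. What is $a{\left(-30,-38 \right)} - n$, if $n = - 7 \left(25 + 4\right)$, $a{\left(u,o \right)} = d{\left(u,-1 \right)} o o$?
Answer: $- \frac{721843}{15} \approx -48123.0$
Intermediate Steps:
$d{\left(b,V \right)} = - \frac{5}{2} + V + b - \frac{1}{b}$ ($d{\left(b,V \right)} = \left(V + b\right) + \left(- \frac{1}{b} + 5 \left(- \frac{1}{2}\right)\right) = \left(V + b\right) - \left(\frac{5}{2} + \frac{1}{b}\right) = - \frac{5}{2} + V + b - \frac{1}{b}$)
$a{\left(u,o \right)} = o^{2} \left(- \frac{7}{2} + u - \frac{1}{u}\right)$ ($a{\left(u,o \right)} = \left(- \frac{5}{2} - 1 + u - \frac{1}{u}\right) o o = \left(- \frac{7}{2} + u - \frac{1}{u}\right) o^{2} = o^{2} \left(- \frac{7}{2} + u - \frac{1}{u}\right)$)
$n = -203$ ($n = \left(-7\right) 29 = -203$)
$a{\left(-30,-38 \right)} - n = \frac{\left(-38\right)^{2} \left(-2 - - 30 \left(7 - -60\right)\right)}{2 \left(-30\right)} - -203 = \frac{1}{2} \cdot 1444 \left(- \frac{1}{30}\right) \left(-2 - - 30 \left(7 + 60\right)\right) + 203 = \frac{1}{2} \cdot 1444 \left(- \frac{1}{30}\right) \left(-2 - \left(-30\right) 67\right) + 203 = \frac{1}{2} \cdot 1444 \left(- \frac{1}{30}\right) \left(-2 + 2010\right) + 203 = \frac{1}{2} \cdot 1444 \left(- \frac{1}{30}\right) 2008 + 203 = - \frac{724888}{15} + 203 = - \frac{721843}{15}$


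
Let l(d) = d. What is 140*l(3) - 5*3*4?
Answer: 360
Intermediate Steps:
140*l(3) - 5*3*4 = 140*3 - 5*3*4 = 420 - 15*4 = 420 - 60 = 360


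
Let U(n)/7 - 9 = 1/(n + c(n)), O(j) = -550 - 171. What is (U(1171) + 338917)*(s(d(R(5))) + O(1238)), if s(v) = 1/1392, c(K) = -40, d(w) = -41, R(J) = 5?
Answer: -384778462971197/1574352 ≈ -2.4440e+8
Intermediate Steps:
O(j) = -721
s(v) = 1/1392
U(n) = 63 + 7/(-40 + n) (U(n) = 63 + 7/(n - 40) = 63 + 7/(-40 + n))
(U(1171) + 338917)*(s(d(R(5))) + O(1238)) = (7*(-359 + 9*1171)/(-40 + 1171) + 338917)*(1/1392 - 721) = (7*(-359 + 10539)/1131 + 338917)*(-1003631/1392) = (7*(1/1131)*10180 + 338917)*(-1003631/1392) = (71260/1131 + 338917)*(-1003631/1392) = (383386387/1131)*(-1003631/1392) = -384778462971197/1574352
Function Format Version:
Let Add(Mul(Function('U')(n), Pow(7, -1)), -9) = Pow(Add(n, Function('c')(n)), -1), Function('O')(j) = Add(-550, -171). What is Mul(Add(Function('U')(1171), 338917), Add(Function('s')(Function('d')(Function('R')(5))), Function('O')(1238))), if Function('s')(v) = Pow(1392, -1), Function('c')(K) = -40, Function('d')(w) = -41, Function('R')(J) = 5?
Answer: Rational(-384778462971197, 1574352) ≈ -2.4440e+8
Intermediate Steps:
Function('O')(j) = -721
Function('s')(v) = Rational(1, 1392)
Function('U')(n) = Add(63, Mul(7, Pow(Add(-40, n), -1))) (Function('U')(n) = Add(63, Mul(7, Pow(Add(n, -40), -1))) = Add(63, Mul(7, Pow(Add(-40, n), -1))))
Mul(Add(Function('U')(1171), 338917), Add(Function('s')(Function('d')(Function('R')(5))), Function('O')(1238))) = Mul(Add(Mul(7, Pow(Add(-40, 1171), -1), Add(-359, Mul(9, 1171))), 338917), Add(Rational(1, 1392), -721)) = Mul(Add(Mul(7, Pow(1131, -1), Add(-359, 10539)), 338917), Rational(-1003631, 1392)) = Mul(Add(Mul(7, Rational(1, 1131), 10180), 338917), Rational(-1003631, 1392)) = Mul(Add(Rational(71260, 1131), 338917), Rational(-1003631, 1392)) = Mul(Rational(383386387, 1131), Rational(-1003631, 1392)) = Rational(-384778462971197, 1574352)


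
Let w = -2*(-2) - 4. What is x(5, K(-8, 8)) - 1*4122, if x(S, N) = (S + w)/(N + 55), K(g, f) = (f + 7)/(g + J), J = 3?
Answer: -214339/52 ≈ -4121.9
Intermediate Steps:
w = 0 (w = 4 - 4 = 0)
K(g, f) = (7 + f)/(3 + g) (K(g, f) = (f + 7)/(g + 3) = (7 + f)/(3 + g))
x(S, N) = S/(55 + N) (x(S, N) = (S + 0)/(N + 55) = S/(55 + N))
x(5, K(-8, 8)) - 1*4122 = 5/(55 + (7 + 8)/(3 - 8)) - 1*4122 = 5/(55 + 15/(-5)) - 4122 = 5/(55 - 1/5*15) - 4122 = 5/(55 - 3) - 4122 = 5/52 - 4122 = -214339/52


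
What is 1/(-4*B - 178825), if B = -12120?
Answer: -1/130345 ≈ -7.6719e-6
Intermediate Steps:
1/(-4*B - 178825) = 1/(-4*(-12120) - 178825) = 1/(48480 - 178825) = 1/(-130345) = -1/130345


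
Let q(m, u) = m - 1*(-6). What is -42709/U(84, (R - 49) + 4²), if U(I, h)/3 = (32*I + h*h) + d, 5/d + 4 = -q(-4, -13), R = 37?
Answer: -85418/16219 ≈ -5.2665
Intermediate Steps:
q(m, u) = 6 + m (q(m, u) = m + 6 = 6 + m)
d = -⅚ (d = 5/(-4 - (6 - 4)) = 5/(-4 - 1*2) = 5/(-4 - 2) = 5/(-6) = 5*(-⅙) = -⅚ ≈ -0.83333)
U(I, h) = -5/2 + 3*h² + 96*I (U(I, h) = 3*((32*I + h*h) - ⅚) = 3*((32*I + h²) - ⅚) = 3*((h² + 32*I) - ⅚) = 3*(-⅚ + h² + 32*I) = -5/2 + 3*h² + 96*I)
-42709/U(84, (R - 49) + 4²) = -42709/(-5/2 + 3*((37 - 49) + 4²)² + 96*84) = -42709/(-5/2 + 3*(-12 + 16)² + 8064) = -42709/(-5/2 + 3*4² + 8064) = -42709/(-5/2 + 3*16 + 8064) = -42709/(-5/2 + 48 + 8064) = -42709/16219/2 = -42709*2/16219 = -85418/16219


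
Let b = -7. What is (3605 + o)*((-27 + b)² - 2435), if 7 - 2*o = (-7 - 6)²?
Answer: -4507196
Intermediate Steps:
o = -81 (o = 7/2 - (-7 - 6)²/2 = 7/2 - ½*(-13)² = 7/2 - ½*169 = 7/2 - 169/2 = -81)
(3605 + o)*((-27 + b)² - 2435) = (3605 - 81)*((-27 - 7)² - 2435) = 3524*((-34)² - 2435) = 3524*(1156 - 2435) = 3524*(-1279) = -4507196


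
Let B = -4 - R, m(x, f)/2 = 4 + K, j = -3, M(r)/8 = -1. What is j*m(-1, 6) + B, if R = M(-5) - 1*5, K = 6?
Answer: -51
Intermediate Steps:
M(r) = -8 (M(r) = 8*(-1) = -8)
R = -13 (R = -8 - 1*5 = -8 - 5 = -13)
m(x, f) = 20 (m(x, f) = 2*(4 + 6) = 2*10 = 20)
B = 9 (B = -4 - 1*(-13) = -4 + 13 = 9)
j*m(-1, 6) + B = -3*20 + 9 = -60 + 9 = -51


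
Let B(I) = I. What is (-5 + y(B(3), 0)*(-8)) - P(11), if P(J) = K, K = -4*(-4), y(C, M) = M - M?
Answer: -21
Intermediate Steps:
y(C, M) = 0
K = 16
P(J) = 16
(-5 + y(B(3), 0)*(-8)) - P(11) = (-5 + 0*(-8)) - 1*16 = (-5 + 0) - 16 = -5 - 16 = -21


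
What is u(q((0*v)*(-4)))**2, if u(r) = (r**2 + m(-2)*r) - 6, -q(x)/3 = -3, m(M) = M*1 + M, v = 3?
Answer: 1521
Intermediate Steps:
m(M) = 2*M (m(M) = M + M = 2*M)
q(x) = 9 (q(x) = -3*(-3) = 9)
u(r) = -6 + r**2 - 4*r (u(r) = (r**2 + (2*(-2))*r) - 6 = (r**2 - 4*r) - 6 = -6 + r**2 - 4*r)
u(q((0*v)*(-4)))**2 = (-6 + 9**2 - 4*9)**2 = (-6 + 81 - 36)**2 = 39**2 = 1521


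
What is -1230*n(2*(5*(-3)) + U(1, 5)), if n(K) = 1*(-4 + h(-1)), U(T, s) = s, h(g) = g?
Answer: 6150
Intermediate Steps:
n(K) = -5 (n(K) = 1*(-4 - 1) = 1*(-5) = -5)
-1230*n(2*(5*(-3)) + U(1, 5)) = -1230*(-5) = 6150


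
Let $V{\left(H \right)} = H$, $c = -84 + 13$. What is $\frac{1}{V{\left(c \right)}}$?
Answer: $- \frac{1}{71} \approx -0.014085$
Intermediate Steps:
$c = -71$
$\frac{1}{V{\left(c \right)}} = \frac{1}{-71} = - \frac{1}{71}$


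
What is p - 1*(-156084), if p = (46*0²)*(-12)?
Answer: 156084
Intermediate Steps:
p = 0 (p = (46*0)*(-12) = 0*(-12) = 0)
p - 1*(-156084) = 0 - 1*(-156084) = 0 + 156084 = 156084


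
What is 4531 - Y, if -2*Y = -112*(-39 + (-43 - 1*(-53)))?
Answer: 6155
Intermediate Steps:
Y = -1624 (Y = -(-56)*(-39 + (-43 - 1*(-53))) = -(-56)*(-39 + (-43 + 53)) = -(-56)*(-39 + 10) = -(-56)*(-29) = -½*3248 = -1624)
4531 - Y = 4531 - 1*(-1624) = 4531 + 1624 = 6155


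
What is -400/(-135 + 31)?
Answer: 50/13 ≈ 3.8462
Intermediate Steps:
-400/(-135 + 31) = -400/(-104) = -400*(-1/104) = 50/13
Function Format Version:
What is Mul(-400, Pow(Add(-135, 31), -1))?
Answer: Rational(50, 13) ≈ 3.8462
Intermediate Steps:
Mul(-400, Pow(Add(-135, 31), -1)) = Mul(-400, Pow(-104, -1)) = Mul(-400, Rational(-1, 104)) = Rational(50, 13)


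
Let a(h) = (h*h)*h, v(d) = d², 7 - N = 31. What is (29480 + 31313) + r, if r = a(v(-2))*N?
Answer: 59257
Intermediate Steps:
N = -24 (N = 7 - 1*31 = 7 - 31 = -24)
a(h) = h³ (a(h) = h²*h = h³)
r = -1536 (r = ((-2)²)³*(-24) = 4³*(-24) = 64*(-24) = -1536)
(29480 + 31313) + r = (29480 + 31313) - 1536 = 60793 - 1536 = 59257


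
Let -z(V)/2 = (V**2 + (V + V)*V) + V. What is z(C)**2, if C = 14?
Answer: 1449616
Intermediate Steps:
z(V) = -6*V**2 - 2*V (z(V) = -2*((V**2 + (V + V)*V) + V) = -2*((V**2 + (2*V)*V) + V) = -2*((V**2 + 2*V**2) + V) = -2*(3*V**2 + V) = -2*(V + 3*V**2) = -6*V**2 - 2*V)
z(C)**2 = (-2*14*(1 + 3*14))**2 = (-2*14*(1 + 42))**2 = (-2*14*43)**2 = (-1204)**2 = 1449616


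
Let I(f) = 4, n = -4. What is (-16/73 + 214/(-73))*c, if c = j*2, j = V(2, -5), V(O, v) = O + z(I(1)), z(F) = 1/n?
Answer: -805/73 ≈ -11.027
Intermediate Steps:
z(F) = -1/4 (z(F) = 1/(-4) = -1/4)
V(O, v) = -1/4 + O (V(O, v) = O - 1/4 = -1/4 + O)
j = 7/4 (j = -1/4 + 2 = 7/4 ≈ 1.7500)
c = 7/2 (c = (7/4)*2 = 7/2 ≈ 3.5000)
(-16/73 + 214/(-73))*c = (-16/73 + 214/(-73))*(7/2) = (-16*1/73 + 214*(-1/73))*(7/2) = (-16/73 - 214/73)*(7/2) = -230/73*7/2 = -805/73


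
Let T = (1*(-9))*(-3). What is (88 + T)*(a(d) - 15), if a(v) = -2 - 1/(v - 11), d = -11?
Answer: -42895/22 ≈ -1949.8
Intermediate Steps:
a(v) = -2 - 1/(-11 + v)
T = 27 (T = -9*(-3) = 27)
(88 + T)*(a(d) - 15) = (88 + 27)*((21 - 2*(-11))/(-11 - 11) - 15) = 115*((21 + 22)/(-22) - 15) = 115*(-1/22*43 - 15) = 115*(-43/22 - 15) = 115*(-373/22) = -42895/22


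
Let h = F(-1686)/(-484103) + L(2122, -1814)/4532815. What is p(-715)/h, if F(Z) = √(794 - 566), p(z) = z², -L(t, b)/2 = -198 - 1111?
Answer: 14507720914115081669462875/16342568112243392 + 103774288933039193129375*√57/16342568112243392 ≈ 9.3567e+8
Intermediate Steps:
L(t, b) = 2618 (L(t, b) = -2*(-198 - 1111) = -2*(-1309) = 2618)
F(Z) = 2*√57 (F(Z) = √228 = 2*√57)
h = 374/647545 - 2*√57/484103 (h = (2*√57)/(-484103) + 2618/4532815 = (2*√57)*(-1/484103) + 2618*(1/4532815) = -2*√57/484103 + 374/647545 = 374/647545 - 2*√57/484103 ≈ 0.00054638)
p(-715)/h = (-715)²/(374/647545 - 2*√57/484103) = 511225/(374/647545 - 2*√57/484103)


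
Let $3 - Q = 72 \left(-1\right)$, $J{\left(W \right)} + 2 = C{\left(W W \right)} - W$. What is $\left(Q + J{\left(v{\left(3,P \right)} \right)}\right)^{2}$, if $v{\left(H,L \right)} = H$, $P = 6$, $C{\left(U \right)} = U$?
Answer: $6241$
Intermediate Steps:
$J{\left(W \right)} = -2 + W^{2} - W$ ($J{\left(W \right)} = -2 - \left(W - W W\right) = -2 + \left(W^{2} - W\right) = -2 + W^{2} - W$)
$Q = 75$ ($Q = 3 - 72 \left(-1\right) = 3 - -72 = 3 + 72 = 75$)
$\left(Q + J{\left(v{\left(3,P \right)} \right)}\right)^{2} = \left(75 - \left(5 - 9\right)\right)^{2} = \left(75 - -4\right)^{2} = \left(75 + 4\right)^{2} = 79^{2} = 6241$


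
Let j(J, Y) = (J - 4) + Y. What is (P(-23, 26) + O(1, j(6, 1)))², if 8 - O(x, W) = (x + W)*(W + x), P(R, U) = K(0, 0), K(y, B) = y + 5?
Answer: 9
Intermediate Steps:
K(y, B) = 5 + y
P(R, U) = 5 (P(R, U) = 5 + 0 = 5)
j(J, Y) = -4 + J + Y (j(J, Y) = (-4 + J) + Y = -4 + J + Y)
O(x, W) = 8 - (W + x)² (O(x, W) = 8 - (x + W)*(W + x) = 8 - (W + x)*(W + x) = 8 - (W + x)²)
(P(-23, 26) + O(1, j(6, 1)))² = (5 + (8 - ((-4 + 6 + 1) + 1)²))² = (5 + (8 - (3 + 1)²))² = (5 + (8 - 1*4²))² = (5 + (8 - 1*16))² = (5 + (8 - 16))² = (5 - 8)² = (-3)² = 9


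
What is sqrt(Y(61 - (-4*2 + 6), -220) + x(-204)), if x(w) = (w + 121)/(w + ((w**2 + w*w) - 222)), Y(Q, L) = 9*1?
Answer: sqrt(61704629826)/82806 ≈ 2.9998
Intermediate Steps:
Y(Q, L) = 9
x(w) = (121 + w)/(-222 + w + 2*w**2) (x(w) = (121 + w)/(w + ((w**2 + w**2) - 222)) = (121 + w)/(w + (2*w**2 - 222)) = (121 + w)/(w + (-222 + 2*w**2)) = (121 + w)/(-222 + w + 2*w**2))
sqrt(Y(61 - (-4*2 + 6), -220) + x(-204)) = sqrt(9 + (121 - 204)/(-222 - 204 + 2*(-204)**2)) = sqrt(9 - 83/(-222 - 204 + 2*41616)) = sqrt(9 - 83/(-222 - 204 + 83232)) = sqrt(9 - 83/82806) = sqrt(745171/82806) = sqrt(61704629826)/82806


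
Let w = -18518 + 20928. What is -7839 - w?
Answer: -10249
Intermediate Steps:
w = 2410
-7839 - w = -7839 - 1*2410 = -7839 - 2410 = -10249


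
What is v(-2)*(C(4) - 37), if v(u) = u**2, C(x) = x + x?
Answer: -116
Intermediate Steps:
C(x) = 2*x
v(-2)*(C(4) - 37) = (-2)**2*(2*4 - 37) = 4*(8 - 37) = 4*(-29) = -116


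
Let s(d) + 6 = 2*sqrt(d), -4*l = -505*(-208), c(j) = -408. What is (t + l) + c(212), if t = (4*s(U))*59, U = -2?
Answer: -28084 + 472*I*sqrt(2) ≈ -28084.0 + 667.51*I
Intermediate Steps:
l = -26260 (l = -(-505)*(-208)/4 = -1/4*105040 = -26260)
s(d) = -6 + 2*sqrt(d)
t = -1416 + 472*I*sqrt(2) (t = (4*(-6 + 2*sqrt(-2)))*59 = (4*(-6 + 2*(I*sqrt(2))))*59 = (4*(-6 + 2*I*sqrt(2)))*59 = (-24 + 8*I*sqrt(2))*59 = -1416 + 472*I*sqrt(2) ≈ -1416.0 + 667.51*I)
(t + l) + c(212) = ((-1416 + 472*I*sqrt(2)) - 26260) - 408 = (-27676 + 472*I*sqrt(2)) - 408 = -28084 + 472*I*sqrt(2)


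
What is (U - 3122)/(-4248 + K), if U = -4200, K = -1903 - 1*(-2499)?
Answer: 3661/1826 ≈ 2.0049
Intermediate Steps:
K = 596 (K = -1903 + 2499 = 596)
(U - 3122)/(-4248 + K) = (-4200 - 3122)/(-4248 + 596) = -7322/(-3652) = -7322*(-1/3652) = 3661/1826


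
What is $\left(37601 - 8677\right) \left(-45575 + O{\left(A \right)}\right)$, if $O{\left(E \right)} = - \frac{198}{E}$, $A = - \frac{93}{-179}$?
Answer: $- \frac{41206258436}{31} \approx -1.3292 \cdot 10^{9}$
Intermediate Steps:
$A = \frac{93}{179}$ ($A = \left(-93\right) \left(- \frac{1}{179}\right) = \frac{93}{179} \approx 0.51955$)
$\left(37601 - 8677\right) \left(-45575 + O{\left(A \right)}\right) = \left(37601 - 8677\right) \left(-45575 - \frac{198}{\frac{93}{179}}\right) = 28924 \left(-45575 - \frac{11814}{31}\right) = 28924 \left(- \frac{1424639}{31}\right) = - \frac{41206258436}{31}$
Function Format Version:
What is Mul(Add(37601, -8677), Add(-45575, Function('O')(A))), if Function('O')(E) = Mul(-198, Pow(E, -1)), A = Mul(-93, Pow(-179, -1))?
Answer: Rational(-41206258436, 31) ≈ -1.3292e+9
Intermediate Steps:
A = Rational(93, 179) (A = Mul(-93, Rational(-1, 179)) = Rational(93, 179) ≈ 0.51955)
Mul(Add(37601, -8677), Add(-45575, Function('O')(A))) = Mul(Add(37601, -8677), Add(-45575, Mul(-198, Pow(Rational(93, 179), -1)))) = Mul(28924, Add(-45575, Mul(-198, Rational(179, 93)))) = Mul(28924, Add(-45575, Rational(-11814, 31))) = Mul(28924, Rational(-1424639, 31)) = Rational(-41206258436, 31)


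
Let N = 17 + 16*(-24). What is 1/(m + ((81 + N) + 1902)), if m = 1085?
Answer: 1/2701 ≈ 0.00037023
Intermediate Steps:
N = -367 (N = 17 - 384 = -367)
1/(m + ((81 + N) + 1902)) = 1/(1085 + ((81 - 367) + 1902)) = 1/(1085 + (-286 + 1902)) = 1/(1085 + 1616) = 1/2701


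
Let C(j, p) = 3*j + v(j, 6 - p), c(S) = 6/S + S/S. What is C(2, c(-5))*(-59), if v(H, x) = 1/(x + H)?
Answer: -14809/41 ≈ -361.20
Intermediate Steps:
c(S) = 1 + 6/S (c(S) = 6/S + 1 = 1 + 6/S)
v(H, x) = 1/(H + x)
C(j, p) = 1/(6 + j - p) + 3*j (C(j, p) = 3*j + 1/(j + (6 - p)) = 3*j + 1/(6 + j - p) = 1/(6 + j - p) + 3*j)
C(2, c(-5))*(-59) = ((1 + 3*2*(6 + 2 - (6 - 5)/(-5)))/(6 + 2 - (6 - 5)/(-5)))*(-59) = ((1 + 3*2*(6 + 2 - (-1)/5))/(6 + 2 - (-1)/5))*(-59) = ((1 + 3*2*(6 + 2 - 1*(-⅕)))/(6 + 2 - 1*(-⅕)))*(-59) = ((1 + 3*2*(6 + 2 + ⅕))/(6 + 2 + ⅕))*(-59) = ((1 + 3*2*(41/5))/(41/5))*(-59) = (5*(1 + 246/5)/41)*(-59) = ((5/41)*(251/5))*(-59) = (251/41)*(-59) = -14809/41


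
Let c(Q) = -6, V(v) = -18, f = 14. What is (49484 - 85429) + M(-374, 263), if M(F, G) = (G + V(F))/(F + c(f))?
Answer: -2731869/76 ≈ -35946.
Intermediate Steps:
M(F, G) = (-18 + G)/(-6 + F) (M(F, G) = (G - 18)/(F - 6) = (-18 + G)/(-6 + F))
(49484 - 85429) + M(-374, 263) = (49484 - 85429) + (-18 + 263)/(-6 - 374) = -35945 + 245/(-380) = -35945 - 1/380*245 = -35945 - 49/76 = -2731869/76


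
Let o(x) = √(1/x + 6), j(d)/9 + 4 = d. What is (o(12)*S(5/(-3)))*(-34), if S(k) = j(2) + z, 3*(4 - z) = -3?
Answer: 221*√219/3 ≈ 1090.2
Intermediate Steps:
j(d) = -36 + 9*d
o(x) = √(6 + 1/x) (o(x) = √(1/x + 6) = √(6 + 1/x))
z = 5 (z = 4 - ⅓*(-3) = 4 + 1 = 5)
S(k) = -13 (S(k) = (-36 + 9*2) + 5 = (-36 + 18) + 5 = -18 + 5 = -13)
(o(12)*S(5/(-3)))*(-34) = (√(6 + 1/12)*(-13))*(-34) = (√(73/12)*(-13))*(-34) = ((√219/6)*(-13))*(-34) = -13*√219/6*(-34) = 221*√219/3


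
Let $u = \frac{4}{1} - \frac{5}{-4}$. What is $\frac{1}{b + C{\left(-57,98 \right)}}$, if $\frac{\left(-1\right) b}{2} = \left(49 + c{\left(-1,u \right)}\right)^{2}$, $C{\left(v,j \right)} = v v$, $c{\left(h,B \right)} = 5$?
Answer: $- \frac{1}{2583} \approx -0.00038715$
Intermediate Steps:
$u = \frac{21}{4}$ ($u = 4 \cdot 1 - - \frac{5}{4} = 4 + \frac{5}{4} = \frac{21}{4} \approx 5.25$)
$C{\left(v,j \right)} = v^{2}$
$b = -5832$ ($b = - 2 \left(49 + 5\right)^{2} = - 2 \cdot 54^{2} = \left(-2\right) 2916 = -5832$)
$\frac{1}{b + C{\left(-57,98 \right)}} = \frac{1}{-5832 + \left(-57\right)^{2}} = \frac{1}{-5832 + 3249} = \frac{1}{-2583} = - \frac{1}{2583}$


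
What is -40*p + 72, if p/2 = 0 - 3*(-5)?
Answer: -1128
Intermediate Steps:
p = 30 (p = 2*(0 - 3*(-5)) = 2*(0 + 15) = 2*15 = 30)
-40*p + 72 = -40*30 + 72 = -1200 + 72 = -1128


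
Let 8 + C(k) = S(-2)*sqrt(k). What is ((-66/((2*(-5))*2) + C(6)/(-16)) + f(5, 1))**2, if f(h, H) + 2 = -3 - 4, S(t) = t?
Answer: 21707/800 - 13*sqrt(6)/10 ≈ 23.949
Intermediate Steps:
C(k) = -8 - 2*sqrt(k)
f(h, H) = -9 (f(h, H) = -2 + (-3 - 4) = -2 - 7 = -9)
((-66/((2*(-5))*2) + C(6)/(-16)) + f(5, 1))**2 = ((-66/((2*(-5))*2) + (-8 - 2*sqrt(6))/(-16)) - 9)**2 = ((-66/((-10*2)) + (-8 - 2*sqrt(6))*(-1/16)) - 9)**2 = ((-66/(-20) + (1/2 + sqrt(6)/8)) - 9)**2 = ((-66*(-1/20) + (1/2 + sqrt(6)/8)) - 9)**2 = ((33/10 + (1/2 + sqrt(6)/8)) - 9)**2 = ((19/5 + sqrt(6)/8) - 9)**2 = (-26/5 + sqrt(6)/8)**2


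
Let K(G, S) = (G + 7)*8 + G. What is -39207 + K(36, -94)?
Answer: -38827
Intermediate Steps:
K(G, S) = 56 + 9*G (K(G, S) = (7 + G)*8 + G = (56 + 8*G) + G = 56 + 9*G)
-39207 + K(36, -94) = -39207 + (56 + 9*36) = -39207 + (56 + 324) = -39207 + 380 = -38827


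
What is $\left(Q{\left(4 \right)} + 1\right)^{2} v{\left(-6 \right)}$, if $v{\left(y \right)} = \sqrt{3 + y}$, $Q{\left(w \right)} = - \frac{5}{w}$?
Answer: $\frac{i \sqrt{3}}{16} \approx 0.10825 i$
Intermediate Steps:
$\left(Q{\left(4 \right)} + 1\right)^{2} v{\left(-6 \right)} = \left(- \frac{5}{4} + 1\right)^{2} \sqrt{3 - 6} = \left(\left(-5\right) \frac{1}{4} + 1\right)^{2} \sqrt{-3} = \left(- \frac{5}{4} + 1\right)^{2} i \sqrt{3} = \left(- \frac{1}{4}\right)^{2} i \sqrt{3} = \frac{i \sqrt{3}}{16}$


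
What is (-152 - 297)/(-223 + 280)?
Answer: -449/57 ≈ -7.8772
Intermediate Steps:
(-152 - 297)/(-223 + 280) = -449/57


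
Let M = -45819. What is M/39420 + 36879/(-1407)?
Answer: -18743673/684740 ≈ -27.373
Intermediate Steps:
M/39420 + 36879/(-1407) = -45819/39420 + 36879/(-1407) = -45819*1/39420 + 36879*(-1/1407) = -1697/1460 - 12293/469 = -18743673/684740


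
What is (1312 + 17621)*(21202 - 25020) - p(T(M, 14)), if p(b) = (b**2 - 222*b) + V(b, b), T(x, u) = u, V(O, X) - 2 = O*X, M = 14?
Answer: -72283480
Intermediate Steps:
V(O, X) = 2 + O*X
p(b) = 2 - 222*b + 2*b**2 (p(b) = (b**2 - 222*b) + (2 + b*b) = (b**2 - 222*b) + (2 + b**2) = 2 - 222*b + 2*b**2)
(1312 + 17621)*(21202 - 25020) - p(T(M, 14)) = (1312 + 17621)*(21202 - 25020) - (2 - 222*14 + 2*14**2) = 18933*(-3818) - (2 - 3108 + 2*196) = -72286194 - (2 - 3108 + 392) = -72286194 - 1*(-2714) = -72286194 + 2714 = -72283480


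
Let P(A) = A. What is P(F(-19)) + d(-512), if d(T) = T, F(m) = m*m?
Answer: -151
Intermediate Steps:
F(m) = m²
P(F(-19)) + d(-512) = (-19)² - 512 = 361 - 512 = -151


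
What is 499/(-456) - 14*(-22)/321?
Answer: -6577/48792 ≈ -0.13480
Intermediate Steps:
499/(-456) - 14*(-22)/321 = 499*(-1/456) + 308*(1/321) = -499/456 + 308/321 = -6577/48792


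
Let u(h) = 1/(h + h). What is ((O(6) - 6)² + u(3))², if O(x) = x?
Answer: 1/36 ≈ 0.027778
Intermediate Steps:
u(h) = 1/(2*h)
((O(6) - 6)² + u(3))² = ((6 - 6)² + (½)/3)² = (0² + (½)*(⅓))² = (0 + ⅙)² = (⅙)² = 1/36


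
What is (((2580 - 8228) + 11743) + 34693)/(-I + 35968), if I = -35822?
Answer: 6798/11965 ≈ 0.56816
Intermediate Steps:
(((2580 - 8228) + 11743) + 34693)/(-I + 35968) = (((2580 - 8228) + 11743) + 34693)/(-1*(-35822) + 35968) = ((-5648 + 11743) + 34693)/(35822 + 35968) = (6095 + 34693)/71790 = 40788*(1/71790) = 6798/11965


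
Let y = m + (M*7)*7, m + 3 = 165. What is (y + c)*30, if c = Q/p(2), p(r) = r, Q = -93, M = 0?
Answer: 3465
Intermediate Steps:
m = 162 (m = -3 + 165 = 162)
c = -93/2 ≈ -46.500
y = 162 (y = 162 + (0*7)*7 = 162 + 0*7 = 162 + 0 = 162)
(y + c)*30 = (162 - 93/2)*30 = (231/2)*30 = 3465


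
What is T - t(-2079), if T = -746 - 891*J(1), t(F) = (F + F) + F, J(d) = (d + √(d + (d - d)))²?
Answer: 1927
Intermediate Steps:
J(d) = (d + √d)² (J(d) = (d + √(d + 0))² = (d + √d)²)
t(F) = 3*F (t(F) = 2*F + F = 3*F)
T = -4310 (T = -746 - 891*(1 + √1)² = -746 - 891*(1 + 1)² = -746 - 891*2² = -746 - 891*4 = -746 - 3564 = -4310)
T - t(-2079) = -4310 - 3*(-2079) = -4310 - 1*(-6237) = -4310 + 6237 = 1927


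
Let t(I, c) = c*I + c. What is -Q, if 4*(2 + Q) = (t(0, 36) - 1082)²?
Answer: -273527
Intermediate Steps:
t(I, c) = c + I*c (t(I, c) = I*c + c = c + I*c)
Q = 273527 (Q = -2 + (36*(1 + 0) - 1082)²/4 = -2 + (36*1 - 1082)²/4 = -2 + (36 - 1082)²/4 = -2 + (¼)*(-1046)² = -2 + (¼)*1094116 = -2 + 273529 = 273527)
-Q = -1*273527 = -273527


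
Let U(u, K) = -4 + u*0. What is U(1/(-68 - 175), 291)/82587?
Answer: -4/82587 ≈ -4.8434e-5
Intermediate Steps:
U(u, K) = -4 (U(u, K) = -4 + 0 = -4)
U(1/(-68 - 175), 291)/82587 = -4/82587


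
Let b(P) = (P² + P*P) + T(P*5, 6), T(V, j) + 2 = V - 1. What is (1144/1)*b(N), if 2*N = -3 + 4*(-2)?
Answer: 34320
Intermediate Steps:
T(V, j) = -3 + V (T(V, j) = -2 + (V - 1) = -2 + (-1 + V) = -3 + V)
N = -11/2 (N = (-3 + 4*(-2))/2 = (-3 - 8)/2 = (½)*(-11) = -11/2 ≈ -5.5000)
b(P) = -3 + 2*P² + 5*P (b(P) = (P² + P*P) + (-3 + P*5) = (P² + P²) + (-3 + 5*P) = 2*P² + (-3 + 5*P) = -3 + 2*P² + 5*P)
(1144/1)*b(N) = (1144/1)*(-3 + 2*(-11/2)² + 5*(-11/2)) = (1144*1)*(-3 + 2*(121/4) - 55/2) = 1144*(-3 + 121/2 - 55/2) = 1144*30 = 34320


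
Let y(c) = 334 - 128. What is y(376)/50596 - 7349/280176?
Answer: -6040649/272611248 ≈ -0.022158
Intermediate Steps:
y(c) = 206
y(376)/50596 - 7349/280176 = 206/50596 - 7349/280176 = 206*(1/50596) - 7349*1/280176 = 103/25298 - 7349/280176 = -6040649/272611248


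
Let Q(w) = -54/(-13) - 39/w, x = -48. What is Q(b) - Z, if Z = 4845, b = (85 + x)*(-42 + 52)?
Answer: -23284977/4810 ≈ -4841.0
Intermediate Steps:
b = 370 (b = (85 - 48)*(-42 + 52) = 37*10 = 370)
Q(w) = 54/13 - 39/w (Q(w) = -54*(-1/13) - 39/w = 54/13 - 39/w)
Q(b) - Z = (54/13 - 39/370) - 1*4845 = (54/13 - 39*1/370) - 4845 = (54/13 - 39/370) - 4845 = 19473/4810 - 4845 = -23284977/4810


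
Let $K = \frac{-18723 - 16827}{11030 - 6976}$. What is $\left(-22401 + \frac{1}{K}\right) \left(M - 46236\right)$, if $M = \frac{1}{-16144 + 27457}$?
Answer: $\frac{208275059714622334}{201088575} \approx 1.0357 \cdot 10^{9}$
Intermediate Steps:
$M = \frac{1}{11313} \approx 8.8394 \cdot 10^{-5}$
$K = - \frac{17775}{2027}$ ($K = - \frac{35550}{4054} = \left(-35550\right) \frac{1}{4054} = - \frac{17775}{2027} \approx -8.7691$)
$\left(-22401 + \frac{1}{K}\right) \left(M - 46236\right) = \left(-22401 + \frac{1}{- \frac{17775}{2027}}\right) \left(\frac{1}{11313} - 46236\right) = \left(-22401 - \frac{2027}{17775}\right) \left(- \frac{523067867}{11313}\right) = \left(- \frac{398179802}{17775}\right) \left(- \frac{523067867}{11313}\right) = \frac{208275059714622334}{201088575}$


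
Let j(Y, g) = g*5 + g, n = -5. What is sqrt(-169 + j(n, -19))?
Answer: I*sqrt(283) ≈ 16.823*I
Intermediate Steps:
j(Y, g) = 6*g (j(Y, g) = 5*g + g = 6*g)
sqrt(-169 + j(n, -19)) = sqrt(-169 + 6*(-19)) = sqrt(-169 - 114) = sqrt(-283) = I*sqrt(283)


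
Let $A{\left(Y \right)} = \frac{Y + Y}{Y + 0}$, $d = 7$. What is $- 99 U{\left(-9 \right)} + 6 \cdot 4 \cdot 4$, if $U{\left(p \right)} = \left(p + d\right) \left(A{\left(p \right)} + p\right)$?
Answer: $-1290$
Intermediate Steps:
$A{\left(Y \right)} = 2$ ($A{\left(Y \right)} = \frac{2 Y}{Y} = 2$)
$U{\left(p \right)} = \left(2 + p\right) \left(7 + p\right)$ ($U{\left(p \right)} = \left(p + 7\right) \left(2 + p\right) = \left(7 + p\right) \left(2 + p\right) = \left(2 + p\right) \left(7 + p\right)$)
$- 99 U{\left(-9 \right)} + 6 \cdot 4 \cdot 4 = - 99 \left(14 + \left(-9\right)^{2} + 9 \left(-9\right)\right) + 6 \cdot 4 \cdot 4 = - 99 \left(14 + 81 - 81\right) + 24 \cdot 4 = \left(-99\right) 14 + 96 = -1386 + 96 = -1290$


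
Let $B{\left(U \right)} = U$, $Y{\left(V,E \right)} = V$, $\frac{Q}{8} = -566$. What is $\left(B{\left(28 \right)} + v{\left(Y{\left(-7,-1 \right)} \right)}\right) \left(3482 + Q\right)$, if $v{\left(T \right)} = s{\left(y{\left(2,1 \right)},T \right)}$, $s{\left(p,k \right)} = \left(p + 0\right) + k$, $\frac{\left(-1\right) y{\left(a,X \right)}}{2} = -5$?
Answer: $-32426$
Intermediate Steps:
$Q = -4528$ ($Q = 8 \left(-566\right) = -4528$)
$y{\left(a,X \right)} = 10$ ($y{\left(a,X \right)} = \left(-2\right) \left(-5\right) = 10$)
$s{\left(p,k \right)} = k + p$ ($s{\left(p,k \right)} = p + k = k + p$)
$v{\left(T \right)} = 10 + T$ ($v{\left(T \right)} = T + 10 = 10 + T$)
$\left(B{\left(28 \right)} + v{\left(Y{\left(-7,-1 \right)} \right)}\right) \left(3482 + Q\right) = \left(28 + \left(10 - 7\right)\right) \left(3482 - 4528\right) = \left(28 + 3\right) \left(-1046\right) = 31 \left(-1046\right) = -32426$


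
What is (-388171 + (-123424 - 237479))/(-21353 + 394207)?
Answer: -374537/186427 ≈ -2.0090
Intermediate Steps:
(-388171 + (-123424 - 237479))/(-21353 + 394207) = (-388171 - 360903)/372854 = -749074*1/372854 = -374537/186427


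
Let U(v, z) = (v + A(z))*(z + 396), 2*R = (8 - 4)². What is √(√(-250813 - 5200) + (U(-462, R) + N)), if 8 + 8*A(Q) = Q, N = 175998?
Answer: √(-10650 + I*√256013) ≈ 2.4508 + 103.23*I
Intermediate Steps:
A(Q) = -1 + Q/8
R = 8 (R = (8 - 4)²/2 = (½)*4² = (½)*16 = 8)
U(v, z) = (396 + z)*(-1 + v + z/8) (U(v, z) = (v + (-1 + z/8))*(z + 396) = (-1 + v + z/8)*(396 + z) = (396 + z)*(-1 + v + z/8))
√(√(-250813 - 5200) + (U(-462, R) + N)) = √(√(-250813 - 5200) + ((-396 + 396*(-462) + (⅛)*8² + (97/2)*8 - 462*8) + 175998)) = √(√(-256013) + ((-396 - 182952 + (⅛)*64 + 388 - 3696) + 175998)) = √(I*√256013 + ((-396 - 182952 + 8 + 388 - 3696) + 175998)) = √(I*√256013 + (-186648 + 175998)) = √(I*√256013 - 10650) = √(-10650 + I*√256013)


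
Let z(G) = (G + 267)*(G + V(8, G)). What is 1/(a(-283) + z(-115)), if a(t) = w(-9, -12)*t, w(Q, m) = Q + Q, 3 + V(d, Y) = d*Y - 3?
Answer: -1/153138 ≈ -6.5301e-6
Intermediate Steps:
V(d, Y) = -6 + Y*d (V(d, Y) = -3 + (d*Y - 3) = -3 + (Y*d - 3) = -3 + (-3 + Y*d) = -6 + Y*d)
w(Q, m) = 2*Q
a(t) = -18*t (a(t) = (2*(-9))*t = -18*t)
z(G) = (-6 + 9*G)*(267 + G) (z(G) = (G + 267)*(G + (-6 + G*8)) = (267 + G)*(G + (-6 + 8*G)) = (267 + G)*(-6 + 9*G) = (-6 + 9*G)*(267 + G))
1/(a(-283) + z(-115)) = 1/(-18*(-283) + (-1602 + 9*(-115)² + 2397*(-115))) = 1/(5094 + (-1602 + 9*13225 - 275655)) = 1/(5094 + (-1602 + 119025 - 275655)) = 1/(5094 - 158232) = 1/(-153138) = -1/153138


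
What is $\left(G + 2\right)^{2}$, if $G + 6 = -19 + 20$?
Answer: $9$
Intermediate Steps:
$G = -5$ ($G = -6 + \left(-19 + 20\right) = -6 + 1 = -5$)
$\left(G + 2\right)^{2} = \left(-5 + 2\right)^{2} = \left(-3\right)^{2} = 9$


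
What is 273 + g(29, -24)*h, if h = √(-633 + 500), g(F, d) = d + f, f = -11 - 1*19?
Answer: 273 - 54*I*√133 ≈ 273.0 - 622.76*I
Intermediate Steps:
f = -30 (f = -11 - 19 = -30)
g(F, d) = -30 + d (g(F, d) = d - 30 = -30 + d)
h = I*√133 (h = √(-133) = I*√133 ≈ 11.533*I)
273 + g(29, -24)*h = 273 + (-30 - 24)*(I*√133) = 273 - 54*I*√133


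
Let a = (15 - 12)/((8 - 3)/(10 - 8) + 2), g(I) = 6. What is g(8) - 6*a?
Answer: 2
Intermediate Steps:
a = 2/3 (a = 3/(5/2 + 2) = 3/(9/2) = 3*(2/9) = 2/3 ≈ 0.66667)
g(8) - 6*a = 6 - 6*2/3 = 6 - 4 = 2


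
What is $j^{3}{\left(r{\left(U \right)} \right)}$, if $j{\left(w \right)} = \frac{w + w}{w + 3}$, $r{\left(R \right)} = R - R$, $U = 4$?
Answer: $0$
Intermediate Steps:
$r{\left(R \right)} = 0$
$j{\left(w \right)} = \frac{2 w}{3 + w}$
$j^{3}{\left(r{\left(U \right)} \right)} = \left(2 \cdot 0 \frac{1}{3 + 0}\right)^{3} = \left(2 \cdot 0 \cdot \frac{1}{3}\right)^{3} = 0^{3} = 0$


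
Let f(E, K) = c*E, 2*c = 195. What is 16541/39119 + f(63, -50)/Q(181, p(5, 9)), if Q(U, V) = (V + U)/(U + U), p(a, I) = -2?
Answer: 86987382454/7002301 ≈ 12423.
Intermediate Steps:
c = 195/2 (c = (½)*195 = 195/2 ≈ 97.500)
f(E, K) = 195*E/2
Q(U, V) = (U + V)/(2*U) (Q(U, V) = (U + V)/((2*U)) = (U + V)*(1/(2*U)) = (U + V)/(2*U))
16541/39119 + f(63, -50)/Q(181, p(5, 9)) = 16541/39119 + ((195/2)*63)/(((½)*(181 - 2)/181)) = 16541*(1/39119) + 12285/(2*(((½)*(1/181)*179))) = 16541/39119 + 12285/(2*(179/362)) = 16541/39119 + (12285/2)*(362/179) = 16541/39119 + 2223585/179 = 86987382454/7002301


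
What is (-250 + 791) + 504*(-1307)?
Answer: -658187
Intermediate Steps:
(-250 + 791) + 504*(-1307) = 541 - 658728 = -658187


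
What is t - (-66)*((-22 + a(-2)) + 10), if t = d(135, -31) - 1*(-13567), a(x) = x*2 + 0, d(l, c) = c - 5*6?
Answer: 12450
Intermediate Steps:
d(l, c) = -30 + c (d(l, c) = c - 30 = -30 + c)
a(x) = 2*x (a(x) = 2*x + 0 = 2*x)
t = 13506 (t = (-30 - 31) - 1*(-13567) = -61 + 13567 = 13506)
t - (-66)*((-22 + a(-2)) + 10) = 13506 - (-66)*((-22 + 2*(-2)) + 10) = 13506 - (-66)*((-22 - 4) + 10) = 13506 - (-66)*(-26 + 10) = 13506 - (-66)*(-16) = 13506 - 1*1056 = 13506 - 1056 = 12450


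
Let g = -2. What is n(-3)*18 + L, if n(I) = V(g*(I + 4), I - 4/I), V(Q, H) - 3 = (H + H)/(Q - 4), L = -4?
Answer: 60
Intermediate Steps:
V(Q, H) = 3 + 2*H/(-4 + Q) (V(Q, H) = 3 + (H + H)/(Q - 4) = 3 + (2*H)/(-4 + Q) = 3 + 2*H/(-4 + Q))
n(I) = (-36 - 8/I - 4*I)/(-12 - 2*I) (n(I) = (-12 + 2*(I - 4/I) + 3*(-2*(I + 4)))/(-4 - 2*(I + 4)) = (-12 + (-8/I + 2*I) + 3*(-2*(4 + I)))/(-4 - 2*(4 + I)) = (-12 + (-8/I + 2*I) + 3*(-8 - 2*I))/(-4 + (-8 - 2*I)) = (-12 + (-8/I + 2*I) + (-24 - 6*I))/(-12 - 2*I) = (-36 - 8/I - 4*I)/(-12 - 2*I))
n(-3)*18 + L = (2*(2 + (-3)² + 9*(-3))/(-3*(6 - 3)))*18 - 4 = (2*(-⅓)*(2 + 9 - 27)/3)*18 - 4 = (2*(-⅓)*(⅓)*(-16))*18 - 4 = (32/9)*18 - 4 = 64 - 4 = 60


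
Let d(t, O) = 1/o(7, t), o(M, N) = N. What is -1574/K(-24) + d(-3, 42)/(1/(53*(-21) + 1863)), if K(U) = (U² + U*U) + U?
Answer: -141787/564 ≈ -251.40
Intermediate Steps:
d(t, O) = 1/t
K(U) = U + 2*U² (K(U) = (U² + U²) + U = 2*U² + U = U + 2*U²)
-1574/K(-24) + d(-3, 42)/(1/(53*(-21) + 1863)) = -1574*(-1/(24*(1 + 2*(-24)))) + 1/((-3)*(1/(53*(-21) + 1863))) = -1574*(-1/(24*(1 - 48))) - 1/(3*(1/(-1113 + 1863))) = -1574/((-24*(-47))) - 1/(3*(1/750)) = -1574/1128 - 1/(3*1/750) = -1574*1/1128 - ⅓*750 = -787/564 - 250 = -141787/564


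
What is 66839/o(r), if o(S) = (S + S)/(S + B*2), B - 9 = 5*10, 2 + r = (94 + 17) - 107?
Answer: 2005170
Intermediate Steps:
r = 2 (r = -2 + ((94 + 17) - 107) = -2 + (111 - 107) = -2 + 4 = 2)
B = 59 (B = 9 + 5*10 = 9 + 50 = 59)
o(S) = 2*S/(118 + S) (o(S) = (S + S)/(S + 59*2) = (2*S)/(S + 118) = (2*S)/(118 + S) = 2*S/(118 + S))
66839/o(r) = 66839/((2*2/(118 + 2))) = 66839/((2*2/120)) = 66839/((2*2*(1/120))) = 66839/(1/30) = 66839*30 = 2005170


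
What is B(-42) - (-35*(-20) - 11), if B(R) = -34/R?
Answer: -14452/21 ≈ -688.19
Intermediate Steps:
B(-42) - (-35*(-20) - 11) = -34/(-42) - (-35*(-20) - 11) = -34*(-1/42) - (700 - 11) = 17/21 - 1*689 = 17/21 - 689 = -14452/21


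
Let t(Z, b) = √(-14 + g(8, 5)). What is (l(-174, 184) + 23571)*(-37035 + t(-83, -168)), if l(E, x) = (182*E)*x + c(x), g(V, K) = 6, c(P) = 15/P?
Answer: 39546518488515/184 - 1067814729*I*√2/92 ≈ 2.1493e+11 - 1.6414e+7*I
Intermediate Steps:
l(E, x) = 15/x + 182*E*x (l(E, x) = (182*E)*x + 15/x = 182*E*x + 15/x = 15/x + 182*E*x)
t(Z, b) = 2*I*√2 (t(Z, b) = √(-14 + 6) = √(-8) = 2*I*√2)
(l(-174, 184) + 23571)*(-37035 + t(-83, -168)) = ((15/184 + 182*(-174)*184) + 23571)*(-37035 + 2*I*√2) = ((15*(1/184) - 5826912) + 23571)*(-37035 + 2*I*√2) = ((15/184 - 5826912) + 23571)*(-37035 + 2*I*√2) = (-1072151793/184 + 23571)*(-37035 + 2*I*√2) = -1067814729*(-37035 + 2*I*√2)/184 = 39546518488515/184 - 1067814729*I*√2/92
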